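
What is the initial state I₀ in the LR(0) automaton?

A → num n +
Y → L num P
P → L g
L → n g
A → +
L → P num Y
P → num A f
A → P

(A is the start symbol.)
{ [A → . +], [A → . P], [A → . num n +], [A' → . A], [L → . P num Y], [L → . n g], [P → . L g], [P → . num A f] }

First, augment the grammar with A' → A
I₀ = CLOSURE({ [A' → . A] }):
  [A' → . A] has the dot before A: add [A → . num n +], [A → . +], [A → . P]
  [A → . P] has the dot before P: add [P → . L g], [P → . num A f]
  [P → . L g] has the dot before L: add [L → . n g], [L → . P num Y]
No further items can be added.

I₀ = { [A → . +], [A → . P], [A → . num n +], [A' → . A], [L → . P num Y], [L → . n g], [P → . L g], [P → . num A f] }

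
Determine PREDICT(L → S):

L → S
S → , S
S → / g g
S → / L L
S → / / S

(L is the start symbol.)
{ ',', '/' }

PREDICT(L → S) = (FIRST(RHS) \ {ε}) ∪ (FOLLOW(L) if ε ∈ FIRST(RHS), i.e. RHS ⇒* ε)
FIRST(S) = { ',', '/' }
FIRST(S) = { ',', '/' }
ε ∉ FIRST(S), so FOLLOW(L) is not added.
PREDICT(L → S) = { ',', '/' }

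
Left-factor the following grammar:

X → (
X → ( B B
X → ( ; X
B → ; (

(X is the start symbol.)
Left-factoring transforms A → αβ₁ | αβ₂ into A → αA' and A' → β₁ | β₂
(α is the longest common prefix among the alternatives). Repeat until
no nonterminal has two alternatives with a common prefix.

Round 1: X has alternatives sharing prefix '('. Introduce X': X → ( X'
  Add: X' → ε
  Add: X' → B B
  Add: X' → ; X

No remaining common prefixes — done.

Resulting grammar:
X → ( X'
X' → ε
X' → B B
X' → ; X
B → ; (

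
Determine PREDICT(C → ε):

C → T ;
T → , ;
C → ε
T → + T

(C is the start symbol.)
{ $ }

PREDICT(C → ε) = (FIRST(RHS) \ {ε}) ∪ (FOLLOW(C) if ε ∈ FIRST(RHS), i.e. RHS ⇒* ε)
The right-hand side is ε (FIRST(ε) = { ε }), so the predict set is FOLLOW(C) = { $ }
PREDICT(C → ε) = { $ }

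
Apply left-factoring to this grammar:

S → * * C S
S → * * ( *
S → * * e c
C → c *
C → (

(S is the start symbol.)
Left-factoring transforms A → αβ₁ | αβ₂ into A → αA' and A' → β₁ | β₂
(α is the longest common prefix among the alternatives). Repeat until
no nonterminal has two alternatives with a common prefix.

Round 1: S has alternatives sharing prefix '* *'. Introduce S': S → * * S'
  Add: S' → C S
  Add: S' → ( *
  Add: S' → e c

No remaining common prefixes — done.

Resulting grammar:
S → * * S'
S' → C S
S' → ( *
S' → e c
C → c *
C → (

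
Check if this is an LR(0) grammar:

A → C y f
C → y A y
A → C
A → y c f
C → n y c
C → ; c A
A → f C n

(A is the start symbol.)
No. Shift-reduce conflict between [A → C .] and [A → C . y f]

A grammar is LR(0) if no state in the canonical LR(0) collection has:
  - both a shift item (dot before a terminal) and a complete item (shift-reduce conflict), or
  - two or more complete items (reduce-reduce conflict; the accept item [A' → A .] counts as a complete item here).

Augment with A' → A and build the canonical LR(0) collection (I0 = CLOSURE({[A' → . A]}), then GOTO on every symbol after a dot until no new states appear). It has 20 states:
  I0: { [A → . C y f], [A → . C], [A → . f C n], [A → . y c f], [A' → . A], [C → . ; c A], [C → . n y c], [C → . y A y] }  — shift
  I1: { [C → ; . c A] }  — shift
  I2: { [A' → A .] }  — accept
  I3: { [A → C . y f], [A → C .] }  — shift, reduce
  I4: { [A → f . C n], [C → . ; c A], [C → . n y c], [C → . y A y] }  — shift
  I5: { [C → n . y c] }  — shift
  I6: { [A → . C y f], [A → . C], [A → . f C n], [A → . y c f], [A → y . c f], [C → . ; c A], [C → . n y c], [C → . y A y], [C → y . A y] }  — shift
  I7: { [C → y A . y] }  — shift
  I8: { [A → y c . f] }  — shift
  I9: { [A → y c f .] }  — reduce
  I10: { [C → y A y .] }  — reduce
  I11: { [C → n y . c] }  — shift
  I12: { [C → n y c .] }  — reduce
  I13: { [A → f C . n] }  — shift
  I14: { [A → . C y f], [A → . C], [A → . f C n], [A → . y c f], [C → . ; c A], [C → . n y c], [C → . y A y], [C → y . A y] }  — shift
  I15: { [A → f C n .] }  — reduce
  I16: { [A → C y . f] }  — shift
  I17: { [A → C y f .] }  — reduce
  I18: { [A → . C y f], [A → . C], [A → . f C n], [A → . y c f], [C → . ; c A], [C → . n y c], [C → . y A y], [C → ; c . A] }  — shift
  I19: { [C → ; c A .] }  — reduce

Conflict in state I3:
  Shift-reduce conflict between [A → C .] and [A → C . y f]
So the grammar is NOT LR(0).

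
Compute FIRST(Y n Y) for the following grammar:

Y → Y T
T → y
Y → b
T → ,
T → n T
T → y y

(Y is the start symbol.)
{ 'b' }

FIRST sets of the non-terminals involved (from the grammar, by fixed-point iteration):
  FIRST(Y) = { 'b' }

To compute FIRST(Y n Y), process the symbols left to right:
Symbol Y is a non-terminal. Add FIRST(Y) \ {ε} = { 'b' }
Y is not nullable (ε ∉ FIRST(Y)), so stop here.
FIRST(Y n Y) = { 'b' }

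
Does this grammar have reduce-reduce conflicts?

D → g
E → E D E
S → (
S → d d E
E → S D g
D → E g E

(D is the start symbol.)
No reduce-reduce conflicts

A reduce-reduce conflict occurs when an LR(0) state has two complete items [A → α .] and [B → β .] — both call for a reduction, and with no lookahead the parser cannot choose between them.

Augment with D' → D and build the canonical LR(0) collection (I0 = CLOSURE({[D' → . D]}), then GOTO on every symbol after a dot until no new states appear). It has 15 states:
  I0: { [D → . E g E], [D → . g], [D' → . D], [E → . E D E], [E → . S D g], [S → . (], [S → . d d E] }  — shift
  I1: { [S → ( .] }  — reduce
  I2: { [D' → D .] }  — accept
  I3: { [D → . E g E], [D → . g], [D → E . g E], [E → . E D E], [E → . S D g], [E → E . D E], [S → . (], [S → . d d E] }  — shift
  I4: { [D → . E g E], [D → . g], [E → . E D E], [E → . S D g], [E → S . D g], [S → . (], [S → . d d E] }  — shift
  I5: { [S → d . d E] }  — shift
  I6: { [D → g .] }  — reduce
  I7: { [E → . E D E], [E → . S D g], [S → . (], [S → . d d E], [S → d d . E] }  — shift
  I8: { [D → . E g E], [D → . g], [E → . E D E], [E → . S D g], [E → E . D E], [S → . (], [S → . d d E], [S → d d E .] }  — shift, reduce
  I9: { [E → . E D E], [E → . S D g], [E → E D . E], [S → . (], [S → . d d E] }  — shift
  I10: { [D → . E g E], [D → . g], [E → . E D E], [E → . S D g], [E → E . D E], [E → E D E .], [S → . (], [S → . d d E] }  — shift, reduce
  I11: { [E → S D . g] }  — shift
  I12: { [E → S D g .] }  — reduce
  I13: { [D → E g . E], [D → g .], [E → . E D E], [E → . S D g], [S → . (], [S → . d d E] }  — shift, reduce
  I14: { [D → . E g E], [D → . g], [D → E g E .], [E → . E D E], [E → . S D g], [E → E . D E], [S → . (], [S → . d d E] }  — shift, reduce

No state contains more than one complete item.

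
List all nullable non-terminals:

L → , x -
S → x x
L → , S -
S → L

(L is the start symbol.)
A non-terminal is nullable if it can derive ε (the empty string): either it has an ε-production, or it has a production whose right-hand side consists entirely of nullable non-terminals.

There are no ε-productions, so no non-terminal can derive ε.
No non-terminals are nullable.

Answer: None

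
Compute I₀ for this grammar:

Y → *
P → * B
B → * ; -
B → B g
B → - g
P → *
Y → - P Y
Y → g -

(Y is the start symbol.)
First, augment the grammar with Y' → Y
I₀ = CLOSURE({ [Y' → . Y] }):
  [Y' → . Y] has the dot before Y: add [Y → . *], [Y → . - P Y], [Y → . g -]
No further items can be added.

I₀ = { [Y → . *], [Y → . - P Y], [Y → . g -], [Y' → . Y] }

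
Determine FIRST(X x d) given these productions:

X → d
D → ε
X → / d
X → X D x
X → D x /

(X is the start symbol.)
FIRST sets of the non-terminals involved (from the grammar, by fixed-point iteration):
  FIRST(X) = { '/', 'd', 'x' }

To compute FIRST(X x d), process the symbols left to right:
Symbol X is a non-terminal. Add FIRST(X) \ {ε} = { '/', 'd', 'x' }
X is not nullable (ε ∉ FIRST(X)), so stop here.
FIRST(X x d) = { '/', 'd', 'x' }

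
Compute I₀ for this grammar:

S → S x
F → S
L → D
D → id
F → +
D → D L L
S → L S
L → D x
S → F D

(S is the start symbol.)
First, augment the grammar with S' → S
I₀ = CLOSURE({ [S' → . S] }):
  [S' → . S] has the dot before S: add [S → . S x], [S → . L S], [S → . F D]
  [S → . L S] has the dot before L: add [L → . D], [L → . D x]
  [S → . F D] has the dot before F: add [F → . S], [F → . +]
  [L → . D] has the dot before D: add [D → . id], [D → . D L L]
No further items can be added.

I₀ = { [D → . D L L], [D → . id], [F → . +], [F → . S], [L → . D x], [L → . D], [S → . F D], [S → . L S], [S → . S x], [S' → . S] }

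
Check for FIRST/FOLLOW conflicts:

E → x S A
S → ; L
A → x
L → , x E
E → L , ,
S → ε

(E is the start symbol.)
No FIRST/FOLLOW conflicts.

A FIRST/FOLLOW conflict occurs when a non-terminal N has a nullable alternative N → β (β ⇒* ε) and another alternative N → α with FIRST(α) ∩ FOLLOW(N) ≠ ∅: on such a lookahead the parser cannot decide between expanding α and letting N vanish via β.

Nullable non-terminals: S.

S: nullable alternative(s) S → ε; FOLLOW(S) = { 'x' }
  S → ; L: FIRST \ {ε} = { ';' } — disjoint from FOLLOW(S)
  S → ε: FIRST \ {ε} = { } — this is the only nullable alternative, skip

A, E, L have no nullable alternative, so no FIRST/FOLLOW check is needed there.

No FIRST/FOLLOW conflicts found.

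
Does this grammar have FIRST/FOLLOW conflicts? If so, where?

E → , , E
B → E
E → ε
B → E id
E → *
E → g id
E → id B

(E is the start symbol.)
Yes. E → id B with FOLLOW(E) on { 'id' }; B → E id with FOLLOW(B) on { 'id' }

Nullable non-terminals: B, E.
FIRST sets used below: FIRST(E) = { '*', ',', 'g', 'id', ε }

B: nullable alternative(s) B → E; FOLLOW(B) = { $, 'id' }
  B → E: FIRST \ {ε} = { '*', ',', 'g', 'id' } — this is the only nullable alternative, skip
  B → E id: FIRST \ {ε} = { '*', ',', 'g', 'id' } — overlaps FOLLOW(B) on { 'id' }: CONFLICT

E: nullable alternative(s) E → ε; FOLLOW(E) = { $, 'id' }
  E → , , E: FIRST \ {ε} = { ',' } — disjoint from FOLLOW(E)
  E → ε: FIRST \ {ε} = { } — this is the only nullable alternative, skip
  E → *: FIRST \ {ε} = { '*' } — disjoint from FOLLOW(E)
  E → g id: FIRST \ {ε} = { 'g' } — disjoint from FOLLOW(E)
  E → id B: FIRST \ {ε} = { 'id' } — overlaps FOLLOW(E) on { 'id' }: CONFLICT

So the grammar has 2 FIRST/FOLLOW conflicts (marked CONFLICT above).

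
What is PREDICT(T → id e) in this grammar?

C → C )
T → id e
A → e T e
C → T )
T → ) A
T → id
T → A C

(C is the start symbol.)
{ 'id' }

PREDICT(T → id e) = (FIRST(RHS) \ {ε}) ∪ (FOLLOW(T) if ε ∈ FIRST(RHS), i.e. RHS ⇒* ε)
FIRST(id e) = { 'id' }
ε ∉ FIRST(id e), so FOLLOW(T) is not added.
PREDICT(T → id e) = { 'id' }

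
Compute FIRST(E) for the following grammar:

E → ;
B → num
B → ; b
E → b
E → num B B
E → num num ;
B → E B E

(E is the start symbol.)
{ ';', 'b', 'num' }

To compute FIRST(E), examine every production with E on the left-hand side, reading each right-hand side left to right until a non-nullable symbol is reached.

From E → ;:
  - ';' is a terminal: add ';' and stop
From E → b:
  - b is a terminal: add 'b' and stop
From E → num B B:
  - num is a terminal: add 'num' and stop
From E → num num ;:
  - num is a terminal: add 'num' and stop

Collecting: FIRST(E) = { ';', 'b', 'num' }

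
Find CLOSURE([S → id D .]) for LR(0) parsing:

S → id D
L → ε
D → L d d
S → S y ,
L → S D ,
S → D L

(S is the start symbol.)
{ [S → id D .] }

To compute CLOSURE, for each item [A → α.Bβ] where B is a non-terminal, add [B → .γ] for all productions B → γ; repeat for the newly added items until nothing changes.

Start with: [S → id D .]
The dot is at the end, so nothing is added.

CLOSURE = { [S → id D .] }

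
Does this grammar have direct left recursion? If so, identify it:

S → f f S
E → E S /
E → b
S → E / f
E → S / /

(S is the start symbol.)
Direct left recursion occurs when N → N α for some non-terminal N (the right-hand side begins with the left-hand side itself).

S → f f S: starts with f
E → E S /: LEFT RECURSIVE (starts with E)
E → b: starts with b
S → E / f: starts with E
E → S / /: starts with S

The grammar has direct left recursion on: E.

Answer: Yes, E is left-recursive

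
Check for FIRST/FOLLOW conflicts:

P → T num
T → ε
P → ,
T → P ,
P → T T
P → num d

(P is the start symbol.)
Nullable non-terminals: P, T.
FIRST sets used below: FIRST(T) = { ',', 'num', ε }, FIRST(P) = { ',', 'num', ε }

P: nullable alternative(s) P → T T; FOLLOW(P) = { $, ',' }
  P → T num: FIRST \ {ε} = { ',', 'num' } — overlaps FOLLOW(P) on { ',' }: CONFLICT
  P → ,: FIRST \ {ε} = { ',' } — overlaps FOLLOW(P) on { ',' }: CONFLICT
  P → T T: FIRST \ {ε} = { ',', 'num' } — this is the only nullable alternative, skip
  P → num d: FIRST \ {ε} = { 'num' } — disjoint from FOLLOW(P)

T: nullable alternative(s) T → ε; FOLLOW(T) = { $, ',', 'num' }
  T → ε: FIRST \ {ε} = { } — this is the only nullable alternative, skip
  T → P ,: FIRST \ {ε} = { ',', 'num' } — overlaps FOLLOW(T) on { ',', 'num' }: CONFLICT

So the grammar has 3 FIRST/FOLLOW conflicts (marked CONFLICT above).

Answer: Yes. P → T num with FOLLOW(P) on { ',' }; P → ',' with FOLLOW(P) on { ',' }; T → P ',' with FOLLOW(T) on { ',', 'num' }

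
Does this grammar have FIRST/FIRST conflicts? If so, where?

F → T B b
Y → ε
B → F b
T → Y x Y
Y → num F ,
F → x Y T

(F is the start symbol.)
FIRST sets of the non-terminals at (or reachable through a nullable prefix from) the front of some alternative:
  FIRST(T) = { 'num', 'x' }

Productions for F:
  F → T B b: FIRST = { 'num', 'x' }
  F → x Y T: FIRST = { 'x' }
Productions for Y:
  Y → ε: FIRST = { ε }
  Y → num F ,: FIRST = { 'num' }
B, T have only one production, so no FIRST/FIRST conflict is possible there.

Conflict for F: F → T B b and F → x Y T
  Overlap: { 'x' }

Answer: Yes. F → T B b / F → x Y T on { 'x' }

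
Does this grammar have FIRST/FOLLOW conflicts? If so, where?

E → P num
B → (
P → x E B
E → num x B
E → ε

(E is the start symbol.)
Nullable non-terminals: E.
FIRST sets used below: FIRST(P) = { 'x' }

E: nullable alternative(s) E → ε; FOLLOW(E) = { $, '(' }
  E → P num: FIRST \ {ε} = { 'x' } — disjoint from FOLLOW(E)
  E → num x B: FIRST \ {ε} = { 'num' } — disjoint from FOLLOW(E)
  E → ε: FIRST \ {ε} = { } — this is the only nullable alternative, skip

B, P have no nullable alternative, so no FIRST/FOLLOW check is needed there.

No FIRST/FOLLOW conflicts found.

Answer: No FIRST/FOLLOW conflicts.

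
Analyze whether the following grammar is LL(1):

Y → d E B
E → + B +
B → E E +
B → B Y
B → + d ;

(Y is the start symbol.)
Relevant sets:
  FIRST(E) = { '+' }
  FIRST(B) = { '+' }

For B:
  PREDICT(B → E E '+') = { '+' }
  PREDICT(B → B Y) = { '+' }
  PREDICT(B → '+' d ';') = { '+' }
Y, E have a single production, so nothing to check there.

Conflict found: Predict set conflict for B: { '+' }
The grammar is NOT LL(1).

Answer: No. Predict set conflict for B: { '+' }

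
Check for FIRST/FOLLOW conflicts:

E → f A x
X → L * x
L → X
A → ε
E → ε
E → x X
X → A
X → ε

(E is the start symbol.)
A FIRST/FOLLOW conflict occurs when a non-terminal N has a nullable alternative N → β (β ⇒* ε) and another alternative N → α with FIRST(α) ∩ FOLLOW(N) ≠ ∅: on such a lookahead the parser cannot decide between expanding α and letting N vanish via β.

Nullable non-terminals: A, E, L, X.
FIRST sets used below: FIRST(L) = { '*', ε }, FIRST(A) = { ε }
A has a nullable alternative but only one production, so nothing to check.

E: nullable alternative(s) E → ε; FOLLOW(E) = { $ }
  E → f A x: FIRST \ {ε} = { 'f' } — disjoint from FOLLOW(E)
  E → ε: FIRST \ {ε} = { } — this is the only nullable alternative, skip
  E → x X: FIRST \ {ε} = { 'x' } — disjoint from FOLLOW(E)
L has a nullable alternative but only one production, so nothing to check.

X: nullable alternative(s) X → A, X → ε; FOLLOW(X) = { $, '*' }
  X → L * x: FIRST \ {ε} = { '*' } — overlaps FOLLOW(X) on { '*' }: CONFLICT
  X → A: FIRST \ {ε} = { } — disjoint from FOLLOW(X)
  X → ε: FIRST \ {ε} = { } — disjoint from FOLLOW(X)

So the grammar has 1 FIRST/FOLLOW conflict (marked CONFLICT above).

Answer: Yes. X → L '*' x with FOLLOW(X) on { '*' }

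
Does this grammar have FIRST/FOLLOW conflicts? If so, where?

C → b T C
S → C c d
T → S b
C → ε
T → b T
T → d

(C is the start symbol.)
Nullable non-terminals: C.

C: nullable alternative(s) C → ε; FOLLOW(C) = { $, 'c' }
  C → b T C: FIRST \ {ε} = { 'b' } — disjoint from FOLLOW(C)
  C → ε: FIRST \ {ε} = { } — this is the only nullable alternative, skip

S, T have no nullable alternative, so no FIRST/FOLLOW check is needed there.

No FIRST/FOLLOW conflicts found.

Answer: No FIRST/FOLLOW conflicts.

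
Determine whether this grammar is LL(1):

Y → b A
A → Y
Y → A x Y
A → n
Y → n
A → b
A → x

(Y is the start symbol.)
No. Predict set conflict for Y: { 'b' }

A grammar is LL(1) if for each non-terminal N with multiple productions, the predict sets of those productions are pairwise disjoint, where PREDICT(N → α) = (FIRST(α) \ {ε}) ∪ (FOLLOW(N) if α ⇒* ε).

Relevant sets:
  FIRST(A) = { 'b', 'n', 'x' }
  FIRST(Y) = { 'b', 'n', 'x' }

For Y:
  PREDICT(Y → b A) = { 'b' }
  PREDICT(Y → A x Y) = { 'b', 'n', 'x' }
  PREDICT(Y → n) = { 'n' }
For A:
  PREDICT(A → Y) = { 'b', 'n', 'x' }
  PREDICT(A → n) = { 'n' }
  PREDICT(A → b) = { 'b' }
  PREDICT(A → x) = { 'x' }

Conflict found: Predict set conflict for Y: { 'b' }
The grammar is NOT LL(1).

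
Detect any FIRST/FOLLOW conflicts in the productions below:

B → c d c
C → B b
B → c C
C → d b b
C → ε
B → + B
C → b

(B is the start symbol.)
Yes. C → b with FOLLOW(C) on { 'b' }

Nullable non-terminals: C.
FIRST sets used below: FIRST(B) = { '+', 'c' }

C: nullable alternative(s) C → ε; FOLLOW(C) = { $, 'b' }
  C → B b: FIRST \ {ε} = { '+', 'c' } — disjoint from FOLLOW(C)
  C → d b b: FIRST \ {ε} = { 'd' } — disjoint from FOLLOW(C)
  C → ε: FIRST \ {ε} = { } — this is the only nullable alternative, skip
  C → b: FIRST \ {ε} = { 'b' } — overlaps FOLLOW(C) on { 'b' }: CONFLICT

B has no nullable alternative, so no FIRST/FOLLOW check is needed there.

So the grammar has 1 FIRST/FOLLOW conflict (marked CONFLICT above).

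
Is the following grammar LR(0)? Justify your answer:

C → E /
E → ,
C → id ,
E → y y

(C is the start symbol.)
Yes, the grammar is LR(0)

Augment with C' → C and build the canonical LR(0) collection (I0 = CLOSURE({[C' → . C]}), then GOTO on every symbol after a dot until no new states appear). It has 9 states:
  I0: { [C → . E /], [C → . id ,], [C' → . C], [E → . ,], [E → . y y] }  — shift
  I1: { [E → , .] }  — reduce
  I2: { [C' → C .] }  — accept
  I3: { [C → E . /] }  — shift
  I4: { [C → id . ,] }  — shift
  I5: { [E → y . y] }  — shift
  I6: { [E → y y .] }  — reduce
  I7: { [C → id , .] }  — reduce
  I8: { [C → E / .] }  — reduce

Every state is either a pure shift/goto state or contains exactly one complete item and nothing to shift — no conflicts. The grammar is LR(0).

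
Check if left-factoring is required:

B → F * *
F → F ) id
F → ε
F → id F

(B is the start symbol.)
Left-factoring is needed when two productions for the same non-terminal
share a common prefix on the right-hand side.

Productions for F:
  F → F ) id
  F → ε
  F → id F

No common prefixes found.

Answer: No, left-factoring is not needed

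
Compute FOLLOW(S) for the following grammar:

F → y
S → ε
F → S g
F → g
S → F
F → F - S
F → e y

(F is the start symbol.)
{ $, '-', 'g' }

To compute FOLLOW(S), find every occurrence of S on a right-hand side N → α S β: add FIRST(β) \ {ε}, and if β is empty or nullable also add FOLLOW(N). Iterate to a fixed point.

In F → S g: S is followed by g, add FIRST(g) \ {ε} = { 'g' }
In F → F - S: S is at the end, add FOLLOW(F)

The FOLLOW sets referred to above (computed the same way, to a fixed point):
  FOLLOW(F) = { $, '-', 'g' }

Taking the union: FOLLOW(S) = { $, '-', 'g' }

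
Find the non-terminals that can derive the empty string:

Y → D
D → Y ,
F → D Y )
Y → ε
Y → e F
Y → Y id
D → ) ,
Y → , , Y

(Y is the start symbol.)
{ 'Y' }

A non-terminal is nullable if it can derive ε (the empty string): either it has an ε-production, or it has a production whose right-hand side consists entirely of nullable non-terminals.

ε-productions: Y → ε
So Y is immediately nullable.
No further non-terminal can be added: every production for the remaining non-terminals contains a terminal or a non-nullable non-terminal.
Nullable = { 'Y' }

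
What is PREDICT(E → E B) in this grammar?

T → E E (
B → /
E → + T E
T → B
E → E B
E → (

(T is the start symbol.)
{ '(', '+' }

PREDICT(E → E B) = (FIRST(RHS) \ {ε}) ∪ (FOLLOW(E) if ε ∈ FIRST(RHS), i.e. RHS ⇒* ε)
FIRST(E) = { '(', '+' }
FIRST(E B) = { '(', '+' }
ε ∉ FIRST(E B), so FOLLOW(E) is not added.
PREDICT(E → E B) = { '(', '+' }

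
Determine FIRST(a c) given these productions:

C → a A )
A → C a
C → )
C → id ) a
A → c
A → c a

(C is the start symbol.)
{ 'a' }

To compute FIRST(a c), process the symbols left to right:
Symbol a is a terminal. Add 'a' and stop.
FIRST(a c) = { 'a' }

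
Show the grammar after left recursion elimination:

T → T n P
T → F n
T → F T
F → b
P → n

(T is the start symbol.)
T is directly left-recursive. The standard transformation for
  A → A α₁ | ... | A α_m | β₁ | ... | β_n
is
  A  → β₁ A' | ... | β_n A'
  A' → α₁ A' | ... | α_m A' | ε

T → F n becomes T → F n T'
T → F T becomes T → F T T'
T → T n P becomes T' → n P T'
Add T' → ε

Productions for other non-terminals are unchanged:
  F → b
  P → n

Resulting grammar:
T → F n T'
T → F T T'
T' → n P T'
T' → ε
F → b
P → n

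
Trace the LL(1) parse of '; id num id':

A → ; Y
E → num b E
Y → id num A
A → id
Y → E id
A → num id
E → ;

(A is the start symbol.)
LL(1) parsing maintains a stack (initially the start symbol over $) and the input. At each step: if the stack top is a terminal, match it against the current input token; if it is a non-terminal N, replace it with the RHS of M[N, lookahead] (the unique production whose predict set contains the lookahead).

Stack is shown with the top on the left.

Stack       Input          Action
---------------------------------
A $         ; id num id $  output A → ; Y
; Y $       ; id num id $  match ';'
Y $         id num id $    output Y → id num A
id num A $  id num id $    match 'id'
num A $     num id $       match 'num'
A $         id $           output A → id
id $        id $           match 'id'
$           $              accept

The string is accepted.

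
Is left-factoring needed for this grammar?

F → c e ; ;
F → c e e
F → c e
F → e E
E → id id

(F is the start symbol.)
Yes, F has productions with common prefix 'c e'

Left-factoring is needed when two productions for the same non-terminal
share a common prefix on the right-hand side.

Productions for F:
  F → c e ; ;
  F → c e e
  F → c e
  F → e E

Found common prefix 'c e' in productions for F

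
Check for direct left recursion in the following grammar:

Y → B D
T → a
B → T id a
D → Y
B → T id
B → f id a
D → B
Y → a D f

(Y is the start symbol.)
Direct left recursion occurs when N → N α for some non-terminal N (the right-hand side begins with the left-hand side itself).

Y → B D: starts with B
T → a: starts with a
B → T id a: starts with T
D → Y: starts with Y
B → T id: starts with T
B → f id a: starts with f
D → B: starts with B
Y → a D f: starts with a

No direct left recursion found.

Answer: No direct left recursion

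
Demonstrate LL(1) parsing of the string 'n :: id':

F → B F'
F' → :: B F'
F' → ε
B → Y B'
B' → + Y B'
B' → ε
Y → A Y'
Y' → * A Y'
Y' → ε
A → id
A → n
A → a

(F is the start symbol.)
Stack is shown with the top on the left.

Stack          Input      Action
--------------------------------
F $            n :: id $  output F → B F'
B F' $         n :: id $  output B → Y B'
Y B' F' $      n :: id $  output Y → A Y'
A Y' B' F' $   n :: id $  output A → n
n Y' B' F' $   n :: id $  match 'n'
Y' B' F' $     :: id $    output Y' → ε
B' F' $        :: id $    output B' → ε
F' $           :: id $    output F' → :: B F'
:: B F' $      :: id $    match '::'
B F' $         id $       output B → Y B'
Y B' F' $      id $       output Y → A Y'
A Y' B' F' $   id $       output A → id
id Y' B' F' $  id $       match 'id'
Y' B' F' $     $          output Y' → ε
B' F' $        $          output B' → ε
F' $           $          output F' → ε
$              $          accept

The string is accepted.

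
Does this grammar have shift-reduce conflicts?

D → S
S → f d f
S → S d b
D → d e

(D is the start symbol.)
Augment with D' → D and build the canonical LR(0) collection (I0 = CLOSURE({[D' → . D]}), then GOTO on every symbol after a dot until no new states appear). It has 10 states:
  I0: { [D → . S], [D → . d e], [D' → . D], [S → . S d b], [S → . f d f] }  — shift
  I1: { [D' → D .] }  — accept
  I2: { [D → S .], [S → S . d b] }  — shift, reduce
  I3: { [D → d . e] }  — shift
  I4: { [S → f . d f] }  — shift
  I5: { [S → f d . f] }  — shift
  I6: { [S → f d f .] }  — reduce
  I7: { [D → d e .] }  — reduce
  I8: { [S → S d . b] }  — shift
  I9: { [S → S d b .] }  — reduce

I2 contains reduce item [D → S .] and shift item [S → S . d b] — shift-reduce conflict.

Answer: Yes — I2: [D → S .] vs [S → S . d b]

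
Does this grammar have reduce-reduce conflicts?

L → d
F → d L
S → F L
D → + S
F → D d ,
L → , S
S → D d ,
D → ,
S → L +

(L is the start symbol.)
Yes — I15: [F → D d , .] vs [S → D d , .]

A reduce-reduce conflict occurs when an LR(0) state has two complete items [A → α .] and [B → β .] — both call for a reduction, and with no lookahead the parser cannot choose between them.

Augment with L' → L and build the canonical LR(0) collection (I0 = CLOSURE({[L' → . L]}), then GOTO on every symbol after a dot until no new states appear). It has 17 states:
  I0: { [L → . , S], [L → . d], [L' → . L] }  — shift
  I1: { [D → . + S], [D → . ,], [F → . D d ,], [F → . d L], [L → , . S], [L → . , S], [L → . d], [S → . D d ,], [S → . F L], [S → . L +] }  — shift
  I2: { [L' → L .] }  — accept
  I3: { [L → d .] }  — reduce
  I4: { [D → + . S], [D → . + S], [D → . ,], [F → . D d ,], [F → . d L], [L → . , S], [L → . d], [S → . D d ,], [S → . F L], [S → . L +] }  — shift
  I5: { [D → , .], [D → . + S], [D → . ,], [F → . D d ,], [F → . d L], [L → , . S], [L → . , S], [L → . d], [S → . D d ,], [S → . F L], [S → . L +] }  — shift, reduce
  I6: { [F → D . d ,], [S → D . d ,] }  — shift
  I7: { [L → . , S], [L → . d], [S → F . L] }  — shift
  I8: { [S → L . +] }  — shift
  I9: { [L → , S .] }  — reduce
  I10: { [F → d . L], [L → . , S], [L → . d], [L → d .] }  — shift, reduce
  I11: { [F → d L .] }  — reduce
  I12: { [S → L + .] }  — reduce
  I13: { [S → F L .] }  — reduce
  I14: { [F → D d . ,], [S → D d . ,] }  — shift
  I15: { [F → D d , .], [S → D d , .] }  — 2 reduces
  I16: { [D → + S .] }  — reduce

I15 contains complete items [F → D d , .], [S → D d , .] — reduce-reduce conflict.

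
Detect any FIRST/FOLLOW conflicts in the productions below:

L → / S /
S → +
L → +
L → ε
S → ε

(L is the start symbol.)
No FIRST/FOLLOW conflicts.

Nullable non-terminals: L, S.

L: nullable alternative(s) L → ε; FOLLOW(L) = { $ }
  L → / S /: FIRST \ {ε} = { '/' } — disjoint from FOLLOW(L)
  L → +: FIRST \ {ε} = { '+' } — disjoint from FOLLOW(L)
  L → ε: FIRST \ {ε} = { } — this is the only nullable alternative, skip

S: nullable alternative(s) S → ε; FOLLOW(S) = { '/' }
  S → +: FIRST \ {ε} = { '+' } — disjoint from FOLLOW(S)
  S → ε: FIRST \ {ε} = { } — this is the only nullable alternative, skip

No FIRST/FOLLOW conflicts found.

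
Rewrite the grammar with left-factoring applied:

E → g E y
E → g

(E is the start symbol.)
E → g E'
E' → E y
E' → ε

Left-factoring transforms A → αβ₁ | αβ₂ into A → αA' and A' → β₁ | β₂
(α is the longest common prefix among the alternatives). Repeat until
no nonterminal has two alternatives with a common prefix.

Round 1: E has alternatives sharing prefix 'g'. Introduce E': E → g E'
  Add: E' → E y
  Add: E' → ε

No remaining common prefixes — done.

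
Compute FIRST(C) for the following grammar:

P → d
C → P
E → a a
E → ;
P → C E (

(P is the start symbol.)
{ 'd' }

To compute FIRST(C), examine every production with C on the left-hand side, reading each right-hand side left to right until a non-nullable symbol is reached.

FIRST sets of the other non-terminals involved (by the same procedure, iterated to a fixed point):
  FIRST(P) = { 'd' }

From C → P:
  - P is a non-terminal: add FIRST(P) \ {ε} = { 'd' }
    P is not nullable, so stop

Collecting: FIRST(C) = { 'd' }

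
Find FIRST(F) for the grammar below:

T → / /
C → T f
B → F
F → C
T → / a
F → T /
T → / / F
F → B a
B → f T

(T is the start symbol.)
FIRST sets of the other non-terminals involved (by the same procedure, iterated to a fixed point):
  FIRST(C) = { '/' }
  FIRST(T) = { '/' }
  FIRST(B) = { '/', 'f' }

From F → C:
  - C is a non-terminal: add FIRST(C) \ {ε} = { '/' }
    C is not nullable, so stop
From F → T /:
  - T is a non-terminal: add FIRST(T) \ {ε} = { '/' }
    T is not nullable, so stop
From F → B a:
  - B is a non-terminal: add FIRST(B) \ {ε} = { '/', 'f' }
    B is not nullable, so stop

Collecting: FIRST(F) = { '/', 'f' }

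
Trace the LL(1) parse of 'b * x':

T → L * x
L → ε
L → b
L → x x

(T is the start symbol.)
LL(1) parsing maintains a stack (initially the start symbol over $) and the input. At each step: if the stack top is a terminal, match it against the current input token; if it is a non-terminal N, replace it with the RHS of M[N, lookahead] (the unique production whose predict set contains the lookahead).

Stack is shown with the top on the left.

Stack    Input    Action
------------------------
T $      b * x $  output T → L * x
L * x $  b * x $  output L → b
b * x $  b * x $  match 'b'
* x $    * x $    match '*'
x $      x $      match 'x'
$        $        accept

The string is accepted.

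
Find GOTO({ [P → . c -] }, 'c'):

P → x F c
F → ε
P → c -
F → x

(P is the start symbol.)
{ [P → c . -] }

GOTO(I, 'c') = CLOSURE({ [A → αX.β] : [A → α.Xβ] ∈ I, X = 'c' })

Items with dot before 'c', with the dot advanced:
  [P → . c -] → [P → c . -]
Closure adds nothing (no advanced item has the dot before a non-terminal).

GOTO = { [P → c . -] }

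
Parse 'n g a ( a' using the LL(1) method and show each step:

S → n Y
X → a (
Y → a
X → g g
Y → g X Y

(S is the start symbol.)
LL(1) parsing maintains a stack (initially the start symbol over $) and the input. At each step: if the stack top is a terminal, match it against the current input token; if it is a non-terminal N, replace it with the RHS of M[N, lookahead] (the unique production whose predict set contains the lookahead).

Stack is shown with the top on the left.

Stack    Input        Action
----------------------------
S $      n g a ( a $  output S → n Y
n Y $    n g a ( a $  match 'n'
Y $      g a ( a $    output Y → g X Y
g X Y $  g a ( a $    match 'g'
X Y $    a ( a $      output X → a (
a ( Y $  a ( a $      match 'a'
( Y $    ( a $        match '('
Y $      a $          output Y → a
a $      a $          match 'a'
$        $            accept

The string is accepted.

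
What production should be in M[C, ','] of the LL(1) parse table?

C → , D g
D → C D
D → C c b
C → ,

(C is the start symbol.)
C → , D g, C → ,

To find M[C, ','], we find productions for C where ',' is in the predict set (PREDICT(N → α) = (FIRST(α) \ {ε}) ∪ (FOLLOW(N) if α ⇒* ε)).

C → , D g: PREDICT = { ',' }
  ',' is in predict set, so this production goes in M[C, ',']
C → ,: PREDICT = { ',' }
  ',' is in predict set, so this production goes in M[C, ',']

M[C, ','] = C → , D g, C → ,  (a multiply-defined cell — the grammar is not LL(1))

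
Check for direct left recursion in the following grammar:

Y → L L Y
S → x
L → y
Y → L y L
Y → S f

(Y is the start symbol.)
Y → L L Y: starts with L
S → x: starts with x
L → y: starts with y
Y → L y L: starts with L
Y → S f: starts with S

No direct left recursion found.

Answer: No direct left recursion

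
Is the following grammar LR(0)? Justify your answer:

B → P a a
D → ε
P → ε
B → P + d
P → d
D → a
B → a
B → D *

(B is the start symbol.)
A grammar is LR(0) if no state in the canonical LR(0) collection has:
  - both a shift item (dot before a terminal) and a complete item (shift-reduce conflict), or
  - two or more complete items (reduce-reduce conflict; the accept item [B' → B .] counts as a complete item here).

Augment with B' → B and build the canonical LR(0) collection (I0 = CLOSURE({[B' → . B]}), then GOTO on every symbol after a dot until no new states appear). It has 11 states:
  I0: { [B → . D *], [B → . P + d], [B → . P a a], [B → . a], [B' → . B], [D → . a], [D → .], [P → . d], [P → .] }  — shift, 2 reduces
  I1: { [B' → B .] }  — accept
  I2: { [B → D . *] }  — shift
  I3: { [B → P . + d], [B → P . a a] }  — shift
  I4: { [B → a .], [D → a .] }  — 2 reduces
  I5: { [P → d .] }  — reduce
  I6: { [B → P + . d] }  — shift
  I7: { [B → P a . a] }  — shift
  I8: { [B → P a a .] }  — reduce
  I9: { [B → P + d .] }  — reduce
  I10: { [B → D * .] }  — reduce

Conflict in state I0:
  Shift-reduce conflict between [D → .] and [B → . a]
So the grammar is NOT LR(0).

Answer: No. Shift-reduce conflict between [D → .] and [B → . a]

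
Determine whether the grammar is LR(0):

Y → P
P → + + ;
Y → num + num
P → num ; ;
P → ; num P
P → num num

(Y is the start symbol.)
Augment with Y' → Y and build the canonical LR(0) collection (I0 = CLOSURE({[Y' → . Y]}), then GOTO on every symbol after a dot until no new states appear). It has 16 states:
  I0: { [P → . + + ;], [P → . ; num P], [P → . num ; ;], [P → . num num], [Y → . P], [Y → . num + num], [Y' → . Y] }  — shift
  I1: { [P → + . + ;] }  — shift
  I2: { [P → ; . num P] }  — shift
  I3: { [Y → P .] }  — reduce
  I4: { [Y' → Y .] }  — accept
  I5: { [P → num . ; ;], [P → num . num], [Y → num . + num] }  — shift
  I6: { [Y → num + . num] }  — shift
  I7: { [P → num ; . ;] }  — shift
  I8: { [P → num num .] }  — reduce
  I9: { [P → num ; ; .] }  — reduce
  I10: { [Y → num + num .] }  — reduce
  I11: { [P → . + + ;], [P → . ; num P], [P → . num ; ;], [P → . num num], [P → ; num . P] }  — shift
  I12: { [P → ; num P .] }  — reduce
  I13: { [P → num . ; ;], [P → num . num] }  — shift
  I14: { [P → + + . ;] }  — shift
  I15: { [P → + + ; .] }  — reduce

Every state is either a pure shift/goto state or contains exactly one complete item and nothing to shift — no conflicts. The grammar is LR(0).

Answer: Yes, the grammar is LR(0)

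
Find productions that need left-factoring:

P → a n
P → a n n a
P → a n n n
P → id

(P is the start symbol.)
Yes, P has productions with common prefix 'a n'

Left-factoring is needed when two productions for the same non-terminal
share a common prefix on the right-hand side.

Productions for P:
  P → a n
  P → a n n a
  P → a n n n
  P → id

Found common prefix 'a n' in productions for P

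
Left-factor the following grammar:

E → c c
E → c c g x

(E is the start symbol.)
E → c c E'
E' → ε
E' → g x

Left-factoring transforms A → αβ₁ | αβ₂ into A → αA' and A' → β₁ | β₂
(α is the longest common prefix among the alternatives). Repeat until
no nonterminal has two alternatives with a common prefix.

Round 1: E has alternatives sharing prefix 'c c'. Introduce E': E → c c E'
  Add: E' → ε
  Add: E' → g x

No remaining common prefixes — done.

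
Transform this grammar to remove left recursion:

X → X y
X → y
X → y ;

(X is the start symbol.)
X is directly left-recursive. The standard transformation for
  A → A α₁ | ... | A α_m | β₁ | ... | β_n
is
  A  → β₁ A' | ... | β_n A'
  A' → α₁ A' | ... | α_m A' | ε

X → y becomes X → y X'
X → y ; becomes X → y ; X'
X → X y becomes X' → y X'
Add X' → ε

Resulting grammar:
X → y X'
X → y ; X'
X' → y X'
X' → ε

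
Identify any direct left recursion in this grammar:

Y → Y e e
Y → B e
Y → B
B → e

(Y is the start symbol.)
Yes, Y is left-recursive

Y → Y e e: LEFT RECURSIVE (starts with Y)
Y → B e: starts with B
Y → B: starts with B
B → e: starts with e

The grammar has direct left recursion on: Y.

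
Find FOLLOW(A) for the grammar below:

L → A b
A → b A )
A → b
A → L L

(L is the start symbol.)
In L → A b: A is followed by b, add FIRST(b) \ {ε} = { 'b' }
In A → b A ): A is followed by ')', add FIRST(')') \ {ε} = { ')' }

Taking the union: FOLLOW(A) = { ')', 'b' }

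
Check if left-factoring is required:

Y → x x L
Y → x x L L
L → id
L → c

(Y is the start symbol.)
Yes, Y has productions with common prefix 'x x L'

Left-factoring is needed when two productions for the same non-terminal
share a common prefix on the right-hand side.

Productions for Y:
  Y → x x L
  Y → x x L L
Productions for L:
  L → id
  L → c

Found common prefix 'x x L' in productions for Y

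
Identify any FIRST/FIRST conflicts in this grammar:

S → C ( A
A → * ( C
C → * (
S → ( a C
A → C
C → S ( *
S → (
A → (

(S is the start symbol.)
Yes. S → C '(' A / S → '(' a C on { '(' }; S → C '(' A / S → '(' on { '(' }; S → '(' a C / S → '(' on { '(' }; A → '*' '(' C / A → C on { '*' }; A → C / A → '(' on { '(' }; C → '*' '(' / C → S '(' '*' on { '*' }

A FIRST/FIRST conflict occurs when two productions N → α and N → β for the same non-terminal have FIRST(α) ∩ FIRST(β) ≠ ∅ (with ε ∈ FIRST of a nullable right-hand side, so two nullable alternatives also conflict).

FIRST sets of the non-terminals at (or reachable through a nullable prefix from) the front of some alternative:
  FIRST(C) = { '(', '*' }
  FIRST(S) = { '(', '*' }

Productions for S:
  S → C ( A: FIRST = { '(', '*' }
  S → ( a C: FIRST = { '(' }
  S → (: FIRST = { '(' }
Productions for A:
  A → * ( C: FIRST = { '*' }
  A → C: FIRST = { '(', '*' }
  A → (: FIRST = { '(' }
Productions for C:
  C → * (: FIRST = { '*' }
  C → S ( *: FIRST = { '(', '*' }

Conflict for S: S → C ( A and S → ( a C
  Overlap: { '(' }
Conflict for S: S → C ( A and S → (
  Overlap: { '(' }
Conflict for S: S → ( a C and S → (
  Overlap: { '(' }
Conflict for A: A → * ( C and A → C
  Overlap: { '*' }
Conflict for A: A → C and A → (
  Overlap: { '(' }
Conflict for C: C → * ( and C → S ( *
  Overlap: { '*' }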